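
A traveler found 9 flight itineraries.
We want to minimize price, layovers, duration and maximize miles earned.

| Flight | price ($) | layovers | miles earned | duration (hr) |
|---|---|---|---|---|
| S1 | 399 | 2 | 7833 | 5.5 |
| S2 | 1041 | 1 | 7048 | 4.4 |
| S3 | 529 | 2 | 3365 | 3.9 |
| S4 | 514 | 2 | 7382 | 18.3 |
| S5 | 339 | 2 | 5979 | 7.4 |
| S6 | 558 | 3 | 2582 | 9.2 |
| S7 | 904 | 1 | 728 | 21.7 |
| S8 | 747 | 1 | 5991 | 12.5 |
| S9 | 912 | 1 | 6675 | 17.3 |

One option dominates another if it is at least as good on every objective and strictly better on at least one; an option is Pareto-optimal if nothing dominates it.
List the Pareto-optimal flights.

S1: not dominated (best miles earned).
S2: not dominated.
S3: not dominated (best duration).
S4: dominated by S1 (price 399≤514, layovers 2≤2, miles earned 7833≥7382, duration 5.5≤18.3).
S5: not dominated (best price).
S6: dominated by S1 (price 399≤558, layovers 2≤3, miles earned 7833≥2582, duration 5.5≤9.2).
S7: dominated by S8 (price 747≤904, layovers 1≤1, miles earned 5991≥728, duration 12.5≤21.7).
S8: not dominated.
S9: not dominated.

S1, S2, S3, S5, S8, S9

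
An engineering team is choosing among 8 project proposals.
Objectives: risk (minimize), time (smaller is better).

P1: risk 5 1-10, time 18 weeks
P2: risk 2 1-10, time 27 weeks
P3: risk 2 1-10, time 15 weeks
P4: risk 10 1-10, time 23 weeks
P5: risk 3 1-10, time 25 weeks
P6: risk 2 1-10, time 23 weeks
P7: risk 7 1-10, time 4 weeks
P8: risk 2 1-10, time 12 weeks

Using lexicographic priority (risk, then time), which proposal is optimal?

First minimize risk: best is 2, kept {P2, P3, P6, P8}.
Then minimize time: best is 12, kept {P8}.

P8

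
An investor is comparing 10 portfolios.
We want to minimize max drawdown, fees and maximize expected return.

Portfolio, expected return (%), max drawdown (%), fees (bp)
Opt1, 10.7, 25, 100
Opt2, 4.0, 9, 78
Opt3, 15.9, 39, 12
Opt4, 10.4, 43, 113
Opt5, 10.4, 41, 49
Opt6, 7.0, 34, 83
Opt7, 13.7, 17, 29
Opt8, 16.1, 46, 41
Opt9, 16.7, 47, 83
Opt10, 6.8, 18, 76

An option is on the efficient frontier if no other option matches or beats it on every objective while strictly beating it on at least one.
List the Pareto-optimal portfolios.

Opt2, Opt3, Opt7, Opt8, Opt9

Opt1: dominated by Opt7 (expected return 13.7≥10.7, max drawdown 17≤25, fees 29≤100).
Opt2: not dominated (best max drawdown).
Opt3: not dominated (best fees).
Opt4: dominated by Opt1 (expected return 10.7≥10.4, max drawdown 25≤43, fees 100≤113).
Opt5: dominated by Opt3 (expected return 15.9≥10.4, max drawdown 39≤41, fees 12≤49).
Opt6: dominated by Opt7 (expected return 13.7≥7.0, max drawdown 17≤34, fees 29≤83).
Opt7: not dominated.
Opt8: not dominated.
Opt9: not dominated (best expected return).
Opt10: dominated by Opt7 (expected return 13.7≥6.8, max drawdown 17≤18, fees 29≤76).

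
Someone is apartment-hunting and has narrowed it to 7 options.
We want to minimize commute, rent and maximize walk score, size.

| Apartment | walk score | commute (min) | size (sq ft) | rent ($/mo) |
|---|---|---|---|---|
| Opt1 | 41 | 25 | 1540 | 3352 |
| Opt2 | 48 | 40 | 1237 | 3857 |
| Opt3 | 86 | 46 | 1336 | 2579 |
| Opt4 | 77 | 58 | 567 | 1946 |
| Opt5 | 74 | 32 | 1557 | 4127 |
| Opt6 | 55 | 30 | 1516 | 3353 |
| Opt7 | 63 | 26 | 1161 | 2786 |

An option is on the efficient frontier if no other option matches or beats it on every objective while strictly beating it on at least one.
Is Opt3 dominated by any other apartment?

Opt1: worse on walk score (41 vs 86).
Opt2: worse on walk score (48 vs 86).
Opt4: worse on walk score (77 vs 86).
Opt5: worse on walk score (74 vs 86).
Opt6: worse on walk score (55 vs 86).
Opt7: worse on walk score (63 vs 86).
No option is at least as good as Opt3 on every objective and strictly better on one.

No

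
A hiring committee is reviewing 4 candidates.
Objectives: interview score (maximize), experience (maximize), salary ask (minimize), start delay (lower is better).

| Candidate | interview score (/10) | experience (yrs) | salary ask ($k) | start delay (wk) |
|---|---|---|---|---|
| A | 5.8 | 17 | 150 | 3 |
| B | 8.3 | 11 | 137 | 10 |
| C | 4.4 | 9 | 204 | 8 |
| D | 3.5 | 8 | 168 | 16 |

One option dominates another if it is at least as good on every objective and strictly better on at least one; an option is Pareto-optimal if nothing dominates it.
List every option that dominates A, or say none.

none

B: worse on experience (11 vs 17).
C: worse on interview score (4.4 vs 5.8).
D: worse on interview score (3.5 vs 5.8).
No option dominates A.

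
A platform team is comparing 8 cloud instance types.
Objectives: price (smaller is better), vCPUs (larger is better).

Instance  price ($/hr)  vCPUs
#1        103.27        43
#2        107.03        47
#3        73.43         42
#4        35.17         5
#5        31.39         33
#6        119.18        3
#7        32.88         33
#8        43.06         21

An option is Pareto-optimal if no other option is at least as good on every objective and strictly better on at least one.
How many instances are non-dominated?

#1: not dominated.
#2: not dominated (best vCPUs).
#3: not dominated.
#4: dominated by #5 (price 31.39≤35.17, vCPUs 33≥5).
#5: not dominated (best price).
#6: dominated by #1 (price 103.27≤119.18, vCPUs 43≥3).
#7: dominated by #5 (price 31.39≤32.88, vCPUs 33≥33).
#8: dominated by #5 (price 31.39≤43.06, vCPUs 33≥21).
Pareto-optimal: #1, #2, #3, #5 → 4.

4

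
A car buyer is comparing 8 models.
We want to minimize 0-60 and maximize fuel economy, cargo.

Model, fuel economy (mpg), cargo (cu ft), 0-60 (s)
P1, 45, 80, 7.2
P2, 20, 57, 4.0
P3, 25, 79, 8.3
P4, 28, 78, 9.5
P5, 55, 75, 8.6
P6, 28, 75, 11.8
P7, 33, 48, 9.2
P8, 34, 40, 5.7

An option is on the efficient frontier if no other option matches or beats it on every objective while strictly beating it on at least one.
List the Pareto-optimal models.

P1: not dominated (best cargo).
P2: not dominated (best 0-60).
P3: dominated by P1 (fuel economy 45≥25, cargo 80≥79, 0-60 7.2≤8.3).
P4: dominated by P1 (fuel economy 45≥28, cargo 80≥78, 0-60 7.2≤9.5).
P5: not dominated (best fuel economy).
P6: dominated by P1 (fuel economy 45≥28, cargo 80≥75, 0-60 7.2≤11.8).
P7: dominated by P1 (fuel economy 45≥33, cargo 80≥48, 0-60 7.2≤9.2).
P8: not dominated.

P1, P2, P5, P8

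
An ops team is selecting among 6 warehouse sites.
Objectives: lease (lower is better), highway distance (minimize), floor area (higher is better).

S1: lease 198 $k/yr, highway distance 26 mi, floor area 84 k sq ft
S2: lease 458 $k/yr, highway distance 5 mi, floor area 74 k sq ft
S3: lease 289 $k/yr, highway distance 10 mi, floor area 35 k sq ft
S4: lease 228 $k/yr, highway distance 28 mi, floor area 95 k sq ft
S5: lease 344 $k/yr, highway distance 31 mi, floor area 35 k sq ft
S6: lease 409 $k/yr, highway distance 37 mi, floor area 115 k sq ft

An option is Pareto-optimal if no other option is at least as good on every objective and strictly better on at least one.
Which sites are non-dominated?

S1, S2, S3, S4, S6

S1: not dominated (best lease).
S2: not dominated (best highway distance).
S3: not dominated.
S4: not dominated.
S5: dominated by S1 (lease 198≤344, highway distance 26≤31, floor area 84≥35).
S6: not dominated (best floor area).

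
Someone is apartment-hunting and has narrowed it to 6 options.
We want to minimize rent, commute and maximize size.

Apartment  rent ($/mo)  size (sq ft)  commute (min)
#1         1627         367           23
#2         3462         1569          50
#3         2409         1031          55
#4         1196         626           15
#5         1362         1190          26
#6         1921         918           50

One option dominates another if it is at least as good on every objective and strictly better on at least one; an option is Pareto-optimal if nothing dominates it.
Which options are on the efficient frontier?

#2, #4, #5

#1: dominated by #4 (rent 1196≤1627, size 626≥367, commute 15≤23).
#2: not dominated (best size).
#3: dominated by #5 (rent 1362≤2409, size 1190≥1031, commute 26≤55).
#4: not dominated (best rent).
#5: not dominated.
#6: dominated by #5 (rent 1362≤1921, size 1190≥918, commute 26≤50).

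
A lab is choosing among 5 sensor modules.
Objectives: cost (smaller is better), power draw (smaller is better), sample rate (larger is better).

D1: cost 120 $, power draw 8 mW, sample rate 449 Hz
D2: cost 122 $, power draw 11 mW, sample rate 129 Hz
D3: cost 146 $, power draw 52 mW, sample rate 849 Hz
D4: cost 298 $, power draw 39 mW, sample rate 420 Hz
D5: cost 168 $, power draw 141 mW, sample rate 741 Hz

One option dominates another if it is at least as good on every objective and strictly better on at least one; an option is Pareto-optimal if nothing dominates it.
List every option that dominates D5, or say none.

D3

D3: cost 146≤168, power draw 52≤141, sample rate 849≥741 — dominates D5.
Others (D1, D2, D4) are each worse than D5 on at least one objective.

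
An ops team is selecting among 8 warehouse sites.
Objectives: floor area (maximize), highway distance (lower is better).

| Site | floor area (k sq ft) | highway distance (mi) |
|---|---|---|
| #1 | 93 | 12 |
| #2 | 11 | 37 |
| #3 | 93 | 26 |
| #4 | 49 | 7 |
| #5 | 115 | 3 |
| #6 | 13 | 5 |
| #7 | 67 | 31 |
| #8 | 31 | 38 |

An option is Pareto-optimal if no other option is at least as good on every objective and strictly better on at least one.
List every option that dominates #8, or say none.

#1, #3, #4, #5, #7

#1: floor area 93≥31, highway distance 12≤38 — dominates #8.
#3: floor area 93≥31, highway distance 26≤38 — dominates #8.
#4: floor area 49≥31, highway distance 7≤38 — dominates #8.
#5: floor area 115≥31, highway distance 3≤38 — dominates #8.
#7: floor area 67≥31, highway distance 31≤38 — dominates #8.
Others (#2, #6) are each worse than #8 on at least one objective.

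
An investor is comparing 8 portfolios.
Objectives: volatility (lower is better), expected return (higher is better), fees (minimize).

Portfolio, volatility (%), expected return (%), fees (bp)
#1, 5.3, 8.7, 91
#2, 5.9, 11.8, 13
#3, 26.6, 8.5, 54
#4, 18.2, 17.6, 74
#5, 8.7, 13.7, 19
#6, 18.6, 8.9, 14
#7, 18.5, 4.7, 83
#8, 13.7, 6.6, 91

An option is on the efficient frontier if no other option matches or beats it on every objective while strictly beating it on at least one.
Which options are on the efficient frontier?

#1: not dominated (best volatility).
#2: not dominated (best fees).
#3: dominated by #2 (volatility 5.9≤26.6, expected return 11.8≥8.5, fees 13≤54).
#4: not dominated (best expected return).
#5: not dominated.
#6: dominated by #2 (volatility 5.9≤18.6, expected return 11.8≥8.9, fees 13≤14).
#7: dominated by #2 (volatility 5.9≤18.5, expected return 11.8≥4.7, fees 13≤83).
#8: dominated by #1 (volatility 5.3≤13.7, expected return 8.7≥6.6, fees 91≤91).

#1, #2, #4, #5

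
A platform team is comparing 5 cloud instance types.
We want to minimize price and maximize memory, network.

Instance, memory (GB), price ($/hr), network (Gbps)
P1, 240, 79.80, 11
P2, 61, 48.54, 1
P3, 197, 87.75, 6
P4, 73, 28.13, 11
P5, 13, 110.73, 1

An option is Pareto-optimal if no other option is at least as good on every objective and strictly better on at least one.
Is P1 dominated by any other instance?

P2: worse on memory (61 vs 240).
P3: worse on memory (197 vs 240).
P4: worse on memory (73 vs 240).
P5: worse on memory (13 vs 240).
No option is at least as good as P1 on every objective and strictly better on one.

No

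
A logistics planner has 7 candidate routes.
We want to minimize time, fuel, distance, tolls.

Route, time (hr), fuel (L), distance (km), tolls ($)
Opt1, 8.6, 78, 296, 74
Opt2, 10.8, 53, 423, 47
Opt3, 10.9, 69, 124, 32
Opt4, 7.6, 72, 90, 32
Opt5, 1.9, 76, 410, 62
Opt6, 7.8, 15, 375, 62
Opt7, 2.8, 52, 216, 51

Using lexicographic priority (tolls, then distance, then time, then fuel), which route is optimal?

First minimize tolls: best is 32, kept {Opt3, Opt4}.
Then minimize distance: best is 90, kept {Opt4}.

Opt4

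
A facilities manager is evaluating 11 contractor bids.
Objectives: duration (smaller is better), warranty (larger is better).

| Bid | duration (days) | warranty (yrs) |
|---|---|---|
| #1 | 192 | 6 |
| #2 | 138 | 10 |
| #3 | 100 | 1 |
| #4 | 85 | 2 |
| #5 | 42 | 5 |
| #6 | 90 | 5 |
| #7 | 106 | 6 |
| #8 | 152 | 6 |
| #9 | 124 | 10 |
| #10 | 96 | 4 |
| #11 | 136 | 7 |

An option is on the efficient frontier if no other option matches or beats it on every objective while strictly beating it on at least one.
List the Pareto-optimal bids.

#1: dominated by #2 (duration 138≤192, warranty 10≥6).
#2: dominated by #9 (duration 124≤138, warranty 10≥10).
#3: dominated by #4 (duration 85≤100, warranty 2≥1).
#4: dominated by #5 (duration 42≤85, warranty 5≥2).
#5: not dominated (best duration).
#6: dominated by #5 (duration 42≤90, warranty 5≥5).
#7: not dominated.
#8: dominated by #2 (duration 138≤152, warranty 10≥6).
#9: not dominated.
#10: dominated by #5 (duration 42≤96, warranty 5≥4).
#11: dominated by #9 (duration 124≤136, warranty 10≥7).

#5, #7, #9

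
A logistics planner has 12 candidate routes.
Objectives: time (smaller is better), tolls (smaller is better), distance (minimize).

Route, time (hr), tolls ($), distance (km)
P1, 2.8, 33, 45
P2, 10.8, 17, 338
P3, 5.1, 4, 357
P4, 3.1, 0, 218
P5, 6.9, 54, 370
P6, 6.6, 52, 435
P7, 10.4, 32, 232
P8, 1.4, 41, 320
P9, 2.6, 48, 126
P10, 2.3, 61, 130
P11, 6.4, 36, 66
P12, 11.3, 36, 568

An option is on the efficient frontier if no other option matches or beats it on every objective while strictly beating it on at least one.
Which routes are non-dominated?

P1, P4, P8, P9, P10

P1: not dominated (best distance).
P2: dominated by P4 (time 3.1≤10.8, tolls 0≤17, distance 218≤338).
P3: dominated by P4 (time 3.1≤5.1, tolls 0≤4, distance 218≤357).
P4: not dominated (best tolls).
P5: dominated by P1 (time 2.8≤6.9, tolls 33≤54, distance 45≤370).
P6: dominated by P1 (time 2.8≤6.6, tolls 33≤52, distance 45≤435).
P7: dominated by P4 (time 3.1≤10.4, tolls 0≤32, distance 218≤232).
P8: not dominated (best time).
P9: not dominated.
P10: not dominated.
P11: dominated by P1 (time 2.8≤6.4, tolls 33≤36, distance 45≤66).
P12: dominated by P1 (time 2.8≤11.3, tolls 33≤36, distance 45≤568).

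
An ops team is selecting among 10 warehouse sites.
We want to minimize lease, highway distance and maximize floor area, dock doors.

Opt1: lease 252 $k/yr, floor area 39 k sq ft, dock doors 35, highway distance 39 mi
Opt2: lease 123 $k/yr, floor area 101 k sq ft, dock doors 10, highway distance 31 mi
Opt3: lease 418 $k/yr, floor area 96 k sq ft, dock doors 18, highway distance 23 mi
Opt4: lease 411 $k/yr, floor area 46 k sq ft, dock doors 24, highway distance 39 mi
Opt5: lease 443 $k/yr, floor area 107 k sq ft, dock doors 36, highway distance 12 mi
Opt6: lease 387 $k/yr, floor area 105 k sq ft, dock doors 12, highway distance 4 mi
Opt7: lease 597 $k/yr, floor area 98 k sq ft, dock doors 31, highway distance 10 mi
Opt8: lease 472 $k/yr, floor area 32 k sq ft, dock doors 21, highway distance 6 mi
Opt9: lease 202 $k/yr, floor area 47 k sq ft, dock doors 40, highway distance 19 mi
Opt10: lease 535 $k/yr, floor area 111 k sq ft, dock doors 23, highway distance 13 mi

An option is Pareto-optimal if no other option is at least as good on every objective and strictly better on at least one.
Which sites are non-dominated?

Opt2, Opt3, Opt5, Opt6, Opt7, Opt8, Opt9, Opt10

Opt1: dominated by Opt9 (lease 202≤252, floor area 47≥39, dock doors 40≥35, highway distance 19≤39).
Opt2: not dominated (best lease).
Opt3: not dominated.
Opt4: dominated by Opt9 (lease 202≤411, floor area 47≥46, dock doors 40≥24, highway distance 19≤39).
Opt5: not dominated.
Opt6: not dominated (best highway distance).
Opt7: not dominated.
Opt8: not dominated.
Opt9: not dominated (best dock doors).
Opt10: not dominated (best floor area).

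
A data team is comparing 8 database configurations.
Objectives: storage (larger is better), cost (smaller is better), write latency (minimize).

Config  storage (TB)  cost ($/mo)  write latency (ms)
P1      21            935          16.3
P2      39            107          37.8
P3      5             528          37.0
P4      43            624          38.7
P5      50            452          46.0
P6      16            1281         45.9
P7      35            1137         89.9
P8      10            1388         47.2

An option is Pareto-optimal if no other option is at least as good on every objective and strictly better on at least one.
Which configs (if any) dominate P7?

P2, P4, P5

P2: storage 39≥35, cost 107≤1137, write latency 37.8≤89.9 — dominates P7.
P4: storage 43≥35, cost 624≤1137, write latency 38.7≤89.9 — dominates P7.
P5: storage 50≥35, cost 452≤1137, write latency 46.0≤89.9 — dominates P7.
Others (P1, P3, P6, P8) are each worse than P7 on at least one objective.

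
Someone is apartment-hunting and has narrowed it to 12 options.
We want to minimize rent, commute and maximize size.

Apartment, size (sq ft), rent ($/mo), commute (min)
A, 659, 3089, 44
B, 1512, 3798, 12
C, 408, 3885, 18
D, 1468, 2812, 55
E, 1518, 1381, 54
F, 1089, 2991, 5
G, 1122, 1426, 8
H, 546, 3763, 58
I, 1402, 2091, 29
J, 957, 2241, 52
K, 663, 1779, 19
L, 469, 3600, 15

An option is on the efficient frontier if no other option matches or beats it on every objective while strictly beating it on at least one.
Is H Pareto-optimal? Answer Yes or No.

A vs H: size 659≥546, rent 3089≤3763, commute 44≤58 — A is at least as good on every objective and strictly better on at least one, so A dominates H.

No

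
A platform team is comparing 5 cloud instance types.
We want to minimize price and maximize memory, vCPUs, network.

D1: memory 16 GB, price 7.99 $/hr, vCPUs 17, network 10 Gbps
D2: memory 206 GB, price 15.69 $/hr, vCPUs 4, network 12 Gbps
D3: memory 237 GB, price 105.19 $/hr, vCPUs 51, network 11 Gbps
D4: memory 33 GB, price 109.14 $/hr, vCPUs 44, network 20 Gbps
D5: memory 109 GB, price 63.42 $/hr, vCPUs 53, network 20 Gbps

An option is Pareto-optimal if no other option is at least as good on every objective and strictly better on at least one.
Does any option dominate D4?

D5 vs D4: memory 109≥33, price 63.42≤109.14, vCPUs 53≥44, network 20≥20 — D5 is at least as good on every objective and strictly better on at least one, so D5 dominates D4.

Yes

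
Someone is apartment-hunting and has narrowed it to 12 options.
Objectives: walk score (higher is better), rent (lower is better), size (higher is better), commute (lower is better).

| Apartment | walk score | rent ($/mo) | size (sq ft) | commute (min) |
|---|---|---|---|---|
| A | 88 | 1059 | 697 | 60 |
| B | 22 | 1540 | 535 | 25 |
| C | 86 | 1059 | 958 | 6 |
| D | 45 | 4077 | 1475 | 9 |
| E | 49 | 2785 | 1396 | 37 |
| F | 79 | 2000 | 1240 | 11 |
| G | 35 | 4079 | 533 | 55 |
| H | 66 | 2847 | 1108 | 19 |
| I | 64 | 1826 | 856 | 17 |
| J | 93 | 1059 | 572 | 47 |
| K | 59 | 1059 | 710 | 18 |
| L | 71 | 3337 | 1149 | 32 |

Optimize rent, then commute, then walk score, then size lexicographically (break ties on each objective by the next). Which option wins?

C

First minimize rent: best is 1059, kept {A, C, J, K}.
Then minimize commute: best is 6, kept {C}.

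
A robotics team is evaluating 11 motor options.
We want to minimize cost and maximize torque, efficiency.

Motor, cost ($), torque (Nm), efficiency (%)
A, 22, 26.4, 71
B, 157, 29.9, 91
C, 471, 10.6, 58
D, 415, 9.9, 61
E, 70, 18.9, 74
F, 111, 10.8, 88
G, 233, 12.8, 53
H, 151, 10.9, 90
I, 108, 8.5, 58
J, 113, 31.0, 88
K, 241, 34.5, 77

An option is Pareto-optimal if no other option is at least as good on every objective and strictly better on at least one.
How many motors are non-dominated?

A: not dominated (best cost).
B: not dominated (best efficiency).
C: dominated by A (cost 22≤471, torque 26.4≥10.6, efficiency 71≥58).
D: dominated by A (cost 22≤415, torque 26.4≥9.9, efficiency 71≥61).
E: not dominated.
F: not dominated.
G: dominated by A (cost 22≤233, torque 26.4≥12.8, efficiency 71≥53).
H: not dominated.
I: dominated by A (cost 22≤108, torque 26.4≥8.5, efficiency 71≥58).
J: not dominated.
K: not dominated (best torque).
Pareto-optimal: A, B, E, F, H, J, K → 7.

7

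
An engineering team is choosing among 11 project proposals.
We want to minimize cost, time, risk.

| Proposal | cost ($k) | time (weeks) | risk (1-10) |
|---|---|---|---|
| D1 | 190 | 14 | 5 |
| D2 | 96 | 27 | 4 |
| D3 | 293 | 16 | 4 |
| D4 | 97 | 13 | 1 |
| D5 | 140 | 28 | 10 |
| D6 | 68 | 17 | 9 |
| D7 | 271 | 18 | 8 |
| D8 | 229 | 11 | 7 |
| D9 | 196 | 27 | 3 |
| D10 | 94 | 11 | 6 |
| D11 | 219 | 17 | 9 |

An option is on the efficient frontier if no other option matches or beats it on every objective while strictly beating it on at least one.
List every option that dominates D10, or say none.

none

D1: worse on cost (190 vs 94).
D2: worse on cost (96 vs 94).
D3: worse on cost (293 vs 94).
D4: worse on cost (97 vs 94).
D5: worse on cost (140 vs 94).
D6: worse on time (17 vs 11).
D7: worse on cost (271 vs 94).
D8: worse on cost (229 vs 94).
D9: worse on cost (196 vs 94).
D11: worse on cost (219 vs 94).
No option dominates D10.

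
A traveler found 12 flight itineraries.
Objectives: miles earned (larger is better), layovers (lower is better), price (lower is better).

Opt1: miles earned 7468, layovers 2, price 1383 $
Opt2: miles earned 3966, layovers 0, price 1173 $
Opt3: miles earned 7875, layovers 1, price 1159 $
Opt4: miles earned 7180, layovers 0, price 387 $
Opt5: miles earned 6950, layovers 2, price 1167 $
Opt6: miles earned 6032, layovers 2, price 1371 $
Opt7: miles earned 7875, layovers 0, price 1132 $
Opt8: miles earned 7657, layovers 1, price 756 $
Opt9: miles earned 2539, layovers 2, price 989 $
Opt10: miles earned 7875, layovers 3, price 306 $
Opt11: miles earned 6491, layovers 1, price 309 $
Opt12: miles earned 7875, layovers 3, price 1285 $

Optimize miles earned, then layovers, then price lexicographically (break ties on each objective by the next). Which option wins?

Opt7

First maximize miles earned: best is 7875, kept {Opt3, Opt7, Opt10, Opt12}.
Then minimize layovers: best is 0, kept {Opt7}.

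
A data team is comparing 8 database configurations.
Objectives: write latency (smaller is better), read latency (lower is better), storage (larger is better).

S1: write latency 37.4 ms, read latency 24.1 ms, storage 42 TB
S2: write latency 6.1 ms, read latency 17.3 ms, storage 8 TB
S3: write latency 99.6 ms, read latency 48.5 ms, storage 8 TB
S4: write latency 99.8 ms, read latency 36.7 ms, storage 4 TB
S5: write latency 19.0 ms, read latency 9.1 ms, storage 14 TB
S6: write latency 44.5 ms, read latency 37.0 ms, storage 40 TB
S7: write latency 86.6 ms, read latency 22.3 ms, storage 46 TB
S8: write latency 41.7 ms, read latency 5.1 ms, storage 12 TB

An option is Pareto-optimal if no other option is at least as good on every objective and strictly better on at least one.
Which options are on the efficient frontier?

S1, S2, S5, S7, S8

S1: not dominated.
S2: not dominated (best write latency).
S3: dominated by S1 (write latency 37.4≤99.6, read latency 24.1≤48.5, storage 42≥8).
S4: dominated by S1 (write latency 37.4≤99.8, read latency 24.1≤36.7, storage 42≥4).
S5: not dominated.
S6: dominated by S1 (write latency 37.4≤44.5, read latency 24.1≤37.0, storage 42≥40).
S7: not dominated (best storage).
S8: not dominated (best read latency).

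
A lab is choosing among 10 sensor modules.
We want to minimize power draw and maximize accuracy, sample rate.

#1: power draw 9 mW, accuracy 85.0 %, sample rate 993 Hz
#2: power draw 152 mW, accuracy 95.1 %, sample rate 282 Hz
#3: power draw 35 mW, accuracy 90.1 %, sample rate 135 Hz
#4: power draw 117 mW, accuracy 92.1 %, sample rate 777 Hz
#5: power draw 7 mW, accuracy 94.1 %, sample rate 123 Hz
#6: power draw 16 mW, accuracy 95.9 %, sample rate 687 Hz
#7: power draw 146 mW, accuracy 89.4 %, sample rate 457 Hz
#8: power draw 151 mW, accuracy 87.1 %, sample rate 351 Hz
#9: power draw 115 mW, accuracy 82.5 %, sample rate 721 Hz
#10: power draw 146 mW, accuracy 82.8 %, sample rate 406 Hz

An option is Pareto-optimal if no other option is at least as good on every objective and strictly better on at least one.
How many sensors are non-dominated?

4

#1: not dominated (best sample rate).
#2: dominated by #6 (power draw 16≤152, accuracy 95.9≥95.1, sample rate 687≥282).
#3: dominated by #6 (power draw 16≤35, accuracy 95.9≥90.1, sample rate 687≥135).
#4: not dominated.
#5: not dominated (best power draw).
#6: not dominated (best accuracy).
#7: dominated by #4 (power draw 117≤146, accuracy 92.1≥89.4, sample rate 777≥457).
#8: dominated by #4 (power draw 117≤151, accuracy 92.1≥87.1, sample rate 777≥351).
#9: dominated by #1 (power draw 9≤115, accuracy 85.0≥82.5, sample rate 993≥721).
#10: dominated by #1 (power draw 9≤146, accuracy 85.0≥82.8, sample rate 993≥406).
Pareto-optimal: #1, #4, #5, #6 → 4.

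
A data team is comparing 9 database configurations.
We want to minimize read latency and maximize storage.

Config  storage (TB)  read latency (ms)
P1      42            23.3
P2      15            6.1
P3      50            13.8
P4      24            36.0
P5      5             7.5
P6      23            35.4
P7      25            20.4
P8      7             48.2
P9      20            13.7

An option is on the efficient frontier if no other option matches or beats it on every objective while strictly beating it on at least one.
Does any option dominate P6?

Yes

P1 vs P6: storage 42≥23, read latency 23.3≤35.4 — P1 is at least as good on every objective and strictly better on at least one, so P1 dominates P6.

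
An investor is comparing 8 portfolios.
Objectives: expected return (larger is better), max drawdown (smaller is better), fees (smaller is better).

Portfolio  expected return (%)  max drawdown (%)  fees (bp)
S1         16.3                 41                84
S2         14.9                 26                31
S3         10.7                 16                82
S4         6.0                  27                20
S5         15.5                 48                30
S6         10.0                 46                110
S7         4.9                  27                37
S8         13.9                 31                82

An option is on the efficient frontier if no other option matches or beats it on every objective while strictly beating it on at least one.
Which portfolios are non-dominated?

S1, S2, S3, S4, S5

S1: not dominated (best expected return).
S2: not dominated.
S3: not dominated (best max drawdown).
S4: not dominated (best fees).
S5: not dominated.
S6: dominated by S1 (expected return 16.3≥10.0, max drawdown 41≤46, fees 84≤110).
S7: dominated by S2 (expected return 14.9≥4.9, max drawdown 26≤27, fees 31≤37).
S8: dominated by S2 (expected return 14.9≥13.9, max drawdown 26≤31, fees 31≤82).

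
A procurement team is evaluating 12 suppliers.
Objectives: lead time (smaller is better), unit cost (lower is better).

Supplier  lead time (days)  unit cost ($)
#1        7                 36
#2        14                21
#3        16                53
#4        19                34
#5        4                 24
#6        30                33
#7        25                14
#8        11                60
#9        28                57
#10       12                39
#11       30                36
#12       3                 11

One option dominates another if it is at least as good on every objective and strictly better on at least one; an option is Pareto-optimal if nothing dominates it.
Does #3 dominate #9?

Yes

#3 vs #9: lead time 16≤28, unit cost 53≤57 — #3 is at least as good on every objective with at least one strict improvement.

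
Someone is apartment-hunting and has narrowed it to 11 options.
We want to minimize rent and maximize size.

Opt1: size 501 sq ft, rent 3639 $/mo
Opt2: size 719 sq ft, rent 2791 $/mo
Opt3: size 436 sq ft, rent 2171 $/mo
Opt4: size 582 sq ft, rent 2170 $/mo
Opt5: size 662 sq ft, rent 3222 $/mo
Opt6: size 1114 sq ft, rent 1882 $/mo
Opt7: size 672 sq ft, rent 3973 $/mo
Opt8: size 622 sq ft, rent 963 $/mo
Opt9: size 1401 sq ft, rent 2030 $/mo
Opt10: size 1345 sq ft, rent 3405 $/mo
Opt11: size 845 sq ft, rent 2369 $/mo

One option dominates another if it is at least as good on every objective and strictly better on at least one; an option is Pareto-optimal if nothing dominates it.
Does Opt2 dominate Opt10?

No

Opt2 vs Opt10: Opt2 is worse on size (719 vs 1345), so it does not dominate Opt10.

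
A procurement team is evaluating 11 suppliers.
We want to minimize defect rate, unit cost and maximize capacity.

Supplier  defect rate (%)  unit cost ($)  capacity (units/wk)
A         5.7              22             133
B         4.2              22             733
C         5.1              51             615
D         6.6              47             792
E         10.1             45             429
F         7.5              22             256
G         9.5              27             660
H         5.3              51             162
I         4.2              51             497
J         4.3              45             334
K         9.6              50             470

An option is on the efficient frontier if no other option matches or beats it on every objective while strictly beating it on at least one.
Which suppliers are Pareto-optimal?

B, D

A: dominated by B (defect rate 4.2≤5.7, unit cost 22≤22, capacity 733≥133).
B: not dominated.
C: dominated by B (defect rate 4.2≤5.1, unit cost 22≤51, capacity 733≥615).
D: not dominated (best capacity).
E: dominated by B (defect rate 4.2≤10.1, unit cost 22≤45, capacity 733≥429).
F: dominated by B (defect rate 4.2≤7.5, unit cost 22≤22, capacity 733≥256).
G: dominated by B (defect rate 4.2≤9.5, unit cost 22≤27, capacity 733≥660).
H: dominated by B (defect rate 4.2≤5.3, unit cost 22≤51, capacity 733≥162).
I: dominated by B (defect rate 4.2≤4.2, unit cost 22≤51, capacity 733≥497).
J: dominated by B (defect rate 4.2≤4.3, unit cost 22≤45, capacity 733≥334).
K: dominated by B (defect rate 4.2≤9.6, unit cost 22≤50, capacity 733≥470).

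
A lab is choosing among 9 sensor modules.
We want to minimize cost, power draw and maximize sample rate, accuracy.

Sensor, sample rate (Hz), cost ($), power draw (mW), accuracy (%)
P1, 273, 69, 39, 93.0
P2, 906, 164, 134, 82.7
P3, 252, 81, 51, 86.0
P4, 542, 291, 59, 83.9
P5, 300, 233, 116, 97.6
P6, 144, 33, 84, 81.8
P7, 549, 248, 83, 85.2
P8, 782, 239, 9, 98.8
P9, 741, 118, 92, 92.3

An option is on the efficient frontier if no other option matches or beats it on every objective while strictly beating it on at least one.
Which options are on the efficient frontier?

P1, P2, P5, P6, P8, P9

P1: not dominated.
P2: not dominated (best sample rate).
P3: dominated by P1 (sample rate 273≥252, cost 69≤81, power draw 39≤51, accuracy 93.0≥86.0).
P4: dominated by P8 (sample rate 782≥542, cost 239≤291, power draw 9≤59, accuracy 98.8≥83.9).
P5: not dominated.
P6: not dominated (best cost).
P7: dominated by P8 (sample rate 782≥549, cost 239≤248, power draw 9≤83, accuracy 98.8≥85.2).
P8: not dominated (best power draw).
P9: not dominated.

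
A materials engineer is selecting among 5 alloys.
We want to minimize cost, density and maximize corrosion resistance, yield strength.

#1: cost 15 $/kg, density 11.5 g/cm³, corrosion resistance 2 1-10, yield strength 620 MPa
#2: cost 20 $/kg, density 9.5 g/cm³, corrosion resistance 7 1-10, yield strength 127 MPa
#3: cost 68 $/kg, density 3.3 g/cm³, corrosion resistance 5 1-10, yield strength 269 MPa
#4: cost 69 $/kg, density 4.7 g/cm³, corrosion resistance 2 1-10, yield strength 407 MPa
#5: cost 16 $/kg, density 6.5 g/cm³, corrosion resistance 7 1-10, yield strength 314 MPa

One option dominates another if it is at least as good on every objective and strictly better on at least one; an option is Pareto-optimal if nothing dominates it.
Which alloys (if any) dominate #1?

#2: worse on cost (20 vs 15).
#3: worse on cost (68 vs 15).
#4: worse on cost (69 vs 15).
#5: worse on cost (16 vs 15).
No option dominates #1.

none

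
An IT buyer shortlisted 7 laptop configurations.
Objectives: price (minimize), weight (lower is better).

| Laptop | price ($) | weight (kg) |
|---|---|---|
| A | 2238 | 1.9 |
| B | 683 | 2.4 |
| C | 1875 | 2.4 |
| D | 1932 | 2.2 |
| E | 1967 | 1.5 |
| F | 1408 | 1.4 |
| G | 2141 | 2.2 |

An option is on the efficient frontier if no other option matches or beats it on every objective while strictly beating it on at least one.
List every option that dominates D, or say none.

F

F: price 1408≤1932, weight 1.4≤2.2 — dominates D.
Others (A, B, C, E, G) are each worse than D on at least one objective.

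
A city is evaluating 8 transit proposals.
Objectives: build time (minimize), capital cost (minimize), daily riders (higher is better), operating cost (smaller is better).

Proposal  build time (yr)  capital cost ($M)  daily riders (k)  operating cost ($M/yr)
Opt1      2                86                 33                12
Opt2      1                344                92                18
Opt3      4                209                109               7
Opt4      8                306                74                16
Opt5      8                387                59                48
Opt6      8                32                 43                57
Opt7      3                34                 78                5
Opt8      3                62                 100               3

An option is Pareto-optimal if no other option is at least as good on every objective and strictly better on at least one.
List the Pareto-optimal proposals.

Opt1: not dominated.
Opt2: not dominated (best build time).
Opt3: not dominated (best daily riders).
Opt4: dominated by Opt3 (build time 4≤8, capital cost 209≤306, daily riders 109≥74, operating cost 7≤16).
Opt5: dominated by Opt2 (build time 1≤8, capital cost 344≤387, daily riders 92≥59, operating cost 18≤48).
Opt6: not dominated (best capital cost).
Opt7: not dominated.
Opt8: not dominated (best operating cost).

Opt1, Opt2, Opt3, Opt6, Opt7, Opt8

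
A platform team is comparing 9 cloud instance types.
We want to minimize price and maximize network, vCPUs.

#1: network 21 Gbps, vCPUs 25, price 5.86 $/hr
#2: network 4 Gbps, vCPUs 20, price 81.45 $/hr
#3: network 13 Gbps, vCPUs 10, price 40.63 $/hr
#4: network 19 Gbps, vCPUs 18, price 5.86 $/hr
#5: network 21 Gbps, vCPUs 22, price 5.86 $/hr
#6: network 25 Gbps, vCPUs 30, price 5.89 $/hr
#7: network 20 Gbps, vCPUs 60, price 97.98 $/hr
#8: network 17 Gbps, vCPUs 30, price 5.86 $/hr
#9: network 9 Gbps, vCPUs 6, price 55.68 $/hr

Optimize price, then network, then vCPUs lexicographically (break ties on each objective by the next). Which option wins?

First minimize price: best is 5.86, kept {#1, #4, #5, #8}.
Then maximize network: best is 21, kept {#1, #5}.
Then maximize vCPUs: best is 25, kept {#1}.

#1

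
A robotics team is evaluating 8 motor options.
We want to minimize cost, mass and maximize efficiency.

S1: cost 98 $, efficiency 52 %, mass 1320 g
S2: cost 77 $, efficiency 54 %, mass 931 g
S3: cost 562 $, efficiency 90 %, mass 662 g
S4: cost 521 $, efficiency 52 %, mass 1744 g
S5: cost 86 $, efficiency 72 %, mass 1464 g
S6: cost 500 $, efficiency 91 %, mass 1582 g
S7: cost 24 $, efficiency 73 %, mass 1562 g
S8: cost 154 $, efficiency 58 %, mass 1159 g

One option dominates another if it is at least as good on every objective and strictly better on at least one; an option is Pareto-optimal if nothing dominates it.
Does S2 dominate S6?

S2 vs S6: S2 is worse on efficiency (54 vs 91), so it does not dominate S6.

No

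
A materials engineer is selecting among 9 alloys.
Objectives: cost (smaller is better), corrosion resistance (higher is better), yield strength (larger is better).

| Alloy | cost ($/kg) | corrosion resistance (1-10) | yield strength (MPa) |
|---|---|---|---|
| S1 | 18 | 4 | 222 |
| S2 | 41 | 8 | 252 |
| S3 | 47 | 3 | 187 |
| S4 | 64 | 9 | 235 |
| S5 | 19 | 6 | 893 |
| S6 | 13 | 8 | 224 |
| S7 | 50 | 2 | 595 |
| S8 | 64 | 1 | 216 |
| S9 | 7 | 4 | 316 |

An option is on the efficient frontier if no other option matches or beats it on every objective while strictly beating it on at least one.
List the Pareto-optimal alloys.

S2, S4, S5, S6, S9

S1: dominated by S6 (cost 13≤18, corrosion resistance 8≥4, yield strength 224≥222).
S2: not dominated.
S3: dominated by S1 (cost 18≤47, corrosion resistance 4≥3, yield strength 222≥187).
S4: not dominated (best corrosion resistance).
S5: not dominated (best yield strength).
S6: not dominated.
S7: dominated by S5 (cost 19≤50, corrosion resistance 6≥2, yield strength 893≥595).
S8: dominated by S1 (cost 18≤64, corrosion resistance 4≥1, yield strength 222≥216).
S9: not dominated (best cost).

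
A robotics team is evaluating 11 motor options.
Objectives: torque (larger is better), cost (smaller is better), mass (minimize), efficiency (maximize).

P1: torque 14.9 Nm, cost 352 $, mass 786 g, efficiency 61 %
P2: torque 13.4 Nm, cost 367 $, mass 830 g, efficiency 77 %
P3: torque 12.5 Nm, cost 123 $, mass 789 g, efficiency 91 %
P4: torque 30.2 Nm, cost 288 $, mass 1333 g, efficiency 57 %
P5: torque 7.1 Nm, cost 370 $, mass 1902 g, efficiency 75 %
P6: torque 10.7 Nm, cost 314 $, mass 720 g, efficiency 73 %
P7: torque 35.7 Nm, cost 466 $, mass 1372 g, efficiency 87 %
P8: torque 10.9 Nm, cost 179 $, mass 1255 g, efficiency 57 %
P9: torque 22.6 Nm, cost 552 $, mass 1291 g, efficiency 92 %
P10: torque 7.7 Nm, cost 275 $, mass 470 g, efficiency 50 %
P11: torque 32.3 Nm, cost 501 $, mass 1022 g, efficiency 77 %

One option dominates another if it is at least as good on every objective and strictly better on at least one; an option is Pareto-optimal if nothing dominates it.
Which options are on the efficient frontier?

P1, P2, P3, P4, P6, P7, P9, P10, P11

P1: not dominated.
P2: not dominated.
P3: not dominated (best cost).
P4: not dominated.
P5: dominated by P2 (torque 13.4≥7.1, cost 367≤370, mass 830≤1902, efficiency 77≥75).
P6: not dominated.
P7: not dominated (best torque).
P8: dominated by P3 (torque 12.5≥10.9, cost 123≤179, mass 789≤1255, efficiency 91≥57).
P9: not dominated (best efficiency).
P10: not dominated (best mass).
P11: not dominated.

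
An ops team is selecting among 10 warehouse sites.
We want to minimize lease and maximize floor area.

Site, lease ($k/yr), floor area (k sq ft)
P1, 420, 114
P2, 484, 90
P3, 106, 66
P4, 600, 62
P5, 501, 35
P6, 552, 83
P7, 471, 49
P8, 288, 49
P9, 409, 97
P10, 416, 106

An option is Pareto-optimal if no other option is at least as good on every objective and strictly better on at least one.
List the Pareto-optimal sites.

P1: not dominated (best floor area).
P2: dominated by P1 (lease 420≤484, floor area 114≥90).
P3: not dominated (best lease).
P4: dominated by P1 (lease 420≤600, floor area 114≥62).
P5: dominated by P1 (lease 420≤501, floor area 114≥35).
P6: dominated by P1 (lease 420≤552, floor area 114≥83).
P7: dominated by P1 (lease 420≤471, floor area 114≥49).
P8: dominated by P3 (lease 106≤288, floor area 66≥49).
P9: not dominated.
P10: not dominated.

P1, P3, P9, P10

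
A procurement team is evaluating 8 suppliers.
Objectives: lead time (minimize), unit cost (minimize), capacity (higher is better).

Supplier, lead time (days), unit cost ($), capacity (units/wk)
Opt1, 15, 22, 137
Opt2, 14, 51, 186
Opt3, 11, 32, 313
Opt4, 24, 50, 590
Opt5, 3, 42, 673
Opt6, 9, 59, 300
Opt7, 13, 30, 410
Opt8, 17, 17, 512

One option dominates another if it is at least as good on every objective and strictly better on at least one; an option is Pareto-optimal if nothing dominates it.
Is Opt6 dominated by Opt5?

Yes

Opt5 vs Opt6: lead time 3≤9, unit cost 42≤59, capacity 673≥300 — Opt5 is at least as good on every objective with at least one strict improvement.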